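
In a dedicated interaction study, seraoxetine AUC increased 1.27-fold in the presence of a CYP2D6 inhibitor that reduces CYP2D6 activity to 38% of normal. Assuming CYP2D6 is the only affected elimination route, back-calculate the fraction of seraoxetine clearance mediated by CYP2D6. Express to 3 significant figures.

0.343

Let x = fm,CYP2D6. Because AUC ∝ 1/CL, relative clearance fell to 1/1.27 = 0.7874.
Setting x·0.38 + (1 − x) = 0.7874 and solving: x = (0.7874 − 1)/(0.38 − 1) = 0.343.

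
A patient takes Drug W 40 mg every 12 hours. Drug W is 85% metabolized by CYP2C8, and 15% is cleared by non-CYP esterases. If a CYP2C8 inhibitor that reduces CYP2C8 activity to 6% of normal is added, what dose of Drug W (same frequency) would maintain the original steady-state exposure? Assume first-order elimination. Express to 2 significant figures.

8.0 mg

The CYP2C8 pathway (85% of clearance) drops to 0.06× activity: 0.85 × 0.06 = 0.051.
Non-CYP routes (15%) are unchanged.
New clearance relative to baseline: 0.051 + 0.15 = 0.201.
To maintain the same steady-state level, dose must scale with clearance: new dose = 40 × 0.201 = 8.0 mg.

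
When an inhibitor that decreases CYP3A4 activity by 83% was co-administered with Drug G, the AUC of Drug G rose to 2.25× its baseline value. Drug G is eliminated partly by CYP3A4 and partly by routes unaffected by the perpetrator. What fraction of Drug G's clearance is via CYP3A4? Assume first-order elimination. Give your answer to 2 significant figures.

Write x for the fraction cleared via CYP3A4. The observed AUC change means clearance fell to 1/2.25 = 0.4444 of baseline.
Only the CYP3A4 route changed, so 0.4444 = x·0.17 + (1 − x), giving x = 0.67.

0.67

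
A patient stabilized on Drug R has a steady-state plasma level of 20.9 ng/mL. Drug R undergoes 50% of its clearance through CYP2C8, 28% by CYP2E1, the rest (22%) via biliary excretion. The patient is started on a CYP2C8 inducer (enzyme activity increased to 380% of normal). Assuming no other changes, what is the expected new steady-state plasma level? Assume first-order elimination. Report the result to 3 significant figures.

The CYP2C8 pathway (50% of clearance) is boosted to 3.8× activity: 0.5 × 3.8 = 1.9.
CYP2E1 (28%) and the residual 22% are unaffected.
New clearance relative to baseline: 1.9 + 0.28 + 0.22 = 2.4.
New steady-state plasma level = baseline ÷ relative clearance = 20.9 / 2.4 = 8.71 ng/mL.

8.71 ng/mL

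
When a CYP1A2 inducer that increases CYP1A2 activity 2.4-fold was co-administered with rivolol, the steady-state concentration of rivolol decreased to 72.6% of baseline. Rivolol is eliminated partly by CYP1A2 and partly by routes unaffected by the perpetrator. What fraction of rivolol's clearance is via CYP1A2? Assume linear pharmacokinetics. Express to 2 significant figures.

CL'/CL = 1 / 0.726 = 1.377
2.4·fm + (1 − fm) = 1.377
fm = (1.377 − 1) / (2.4 − 1) = 0.27

0.27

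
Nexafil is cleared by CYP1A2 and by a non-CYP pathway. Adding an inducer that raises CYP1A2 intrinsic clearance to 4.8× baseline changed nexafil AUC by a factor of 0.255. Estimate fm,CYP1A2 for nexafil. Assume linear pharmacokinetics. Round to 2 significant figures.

Let fm be the CYP1A2 fraction. New clearance relative to baseline = fm × 4.8 + (1 − fm).
AUC ratio = 1 / (new CL fraction), so new CL fraction = 1 / 0.255 = 3.922.
fm × 4.8 + 1 − fm = 3.922  ⇒  fm × (4.8 − 1) = 2.922  ⇒  fm = 0.77.

0.77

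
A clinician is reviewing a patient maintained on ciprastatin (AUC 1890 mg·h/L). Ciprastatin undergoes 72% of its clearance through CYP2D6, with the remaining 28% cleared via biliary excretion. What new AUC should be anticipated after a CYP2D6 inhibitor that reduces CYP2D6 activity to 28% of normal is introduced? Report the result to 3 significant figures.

CYP2D6: 0.72 × 0.28 = 0.2016
Other: 0.28 (unchanged)
Relative clearance = 0.2016 + 0.28 = 0.4816.
New AUC = baseline ÷ relative clearance = 1890 / 0.4816 = 3.92 × 10³ mg·h/L.

3.92 × 10³ mg·h/L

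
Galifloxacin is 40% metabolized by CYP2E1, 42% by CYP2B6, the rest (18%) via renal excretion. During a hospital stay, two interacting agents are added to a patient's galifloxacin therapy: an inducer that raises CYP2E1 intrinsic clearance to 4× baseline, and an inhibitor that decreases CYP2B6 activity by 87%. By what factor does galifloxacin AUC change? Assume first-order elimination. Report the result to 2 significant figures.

The CYP2E1 pathway (40% of clearance) rises to 4× activity: 0.4 × 4 = 1.6.
The CYP2B6 pathway (42% of clearance) is reduced to 0.13× activity: 0.42 × 0.13 = 0.0546.
The remaining 18% of clearance is unaffected.
New clearance relative to baseline: 1.6 + 0.0546 + 0.18 = 1.8346.
Net AUC ratio = 1 / 1.8346 = 0.55.

0.55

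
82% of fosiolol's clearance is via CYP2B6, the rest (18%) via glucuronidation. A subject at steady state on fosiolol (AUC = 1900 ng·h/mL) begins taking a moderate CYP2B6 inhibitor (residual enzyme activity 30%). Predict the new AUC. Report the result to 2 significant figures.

The CYP2B6 pathway (82% of clearance) is reduced to 0.3× activity: 0.82 × 0.3 = 0.246.
Non-CYP routes (18%) are unchanged.
CL_new/CL_old = 0.246 + 0.18 = 0.426.
New AUC = baseline ÷ relative clearance = 1900 / 0.426 = 4.5 × 10³ ng·h/mL.

4.5 × 10³ ng·h/mL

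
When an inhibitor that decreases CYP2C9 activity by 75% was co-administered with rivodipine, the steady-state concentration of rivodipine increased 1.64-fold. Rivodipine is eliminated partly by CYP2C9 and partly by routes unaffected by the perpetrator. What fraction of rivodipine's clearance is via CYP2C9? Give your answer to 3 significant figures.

0.520

Let x = fm,CYP2C9. Because steady-state concentration ∝ 1/CL, relative clearance fell to 1/1.64 = 0.6098.
Only the CYP2C9 route changed, so 0.6098 = x·0.25 + (1 − x), giving x = 0.520.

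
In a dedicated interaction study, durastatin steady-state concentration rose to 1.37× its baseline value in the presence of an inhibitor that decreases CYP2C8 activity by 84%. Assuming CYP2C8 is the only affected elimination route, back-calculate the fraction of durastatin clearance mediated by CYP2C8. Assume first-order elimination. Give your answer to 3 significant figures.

0.322

Let fm be the CYP2C8 fraction. New clearance relative to baseline = fm × 0.16 + (1 − fm).
Steady-state concentration ratio = 1 / (new CL fraction), so new CL fraction = 1 / 1.37 = 0.7299.
fm × 0.16 + 1 − fm = 0.7299  ⇒  fm × (0.16 − 1) = −0.2701  ⇒  fm = 0.322.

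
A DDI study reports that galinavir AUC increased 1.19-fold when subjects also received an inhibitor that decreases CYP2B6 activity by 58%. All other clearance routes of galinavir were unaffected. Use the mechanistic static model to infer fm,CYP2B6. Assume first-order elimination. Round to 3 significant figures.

0.275

Call the CYP2B6 fraction fm. After the interaction, CL_new/CL_old = fm × 0.42 + (1 − fm).
AUC ratio = 1 / (new CL fraction), so new CL fraction = 1 / 1.19 = 0.8403.
fm × 0.42 + 1 − fm = 0.8403  ⇒  fm × (0.42 − 1) = −0.1597  ⇒  fm = 0.275.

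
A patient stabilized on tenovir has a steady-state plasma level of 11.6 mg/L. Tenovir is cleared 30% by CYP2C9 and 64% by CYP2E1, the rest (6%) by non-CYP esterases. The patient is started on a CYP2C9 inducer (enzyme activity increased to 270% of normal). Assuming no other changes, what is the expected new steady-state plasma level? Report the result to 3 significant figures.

The CYP2C9 pathway (30% of clearance) increases to 2.7× activity: 0.3 × 2.7 = 0.81.
CYP2E1 (64%) and the residual 6% are unaffected.
Relative clearance = 0.81 + 0.64 + 0.06 = 1.51.
Steady-state plasma level ∝ 1/CL, so new value = 11.6 / 1.51 = 7.68 mg/L.

7.68 mg/L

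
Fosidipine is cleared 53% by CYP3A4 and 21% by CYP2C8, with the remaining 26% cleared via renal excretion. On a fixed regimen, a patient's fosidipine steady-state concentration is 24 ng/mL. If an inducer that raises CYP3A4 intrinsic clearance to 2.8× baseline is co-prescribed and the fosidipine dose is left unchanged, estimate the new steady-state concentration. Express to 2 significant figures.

12 ng/mL

CYP3A4: 0.53 × 2.8 = 1.484
CYP2C8: 0.21 (unchanged)
Other: 0.26 (unchanged)
CL_new/CL_old = 1.484 + 0.21 + 0.26 = 1.954.
New steady-state concentration = baseline ÷ relative clearance = 24 / 1.954 = 12 ng/mL.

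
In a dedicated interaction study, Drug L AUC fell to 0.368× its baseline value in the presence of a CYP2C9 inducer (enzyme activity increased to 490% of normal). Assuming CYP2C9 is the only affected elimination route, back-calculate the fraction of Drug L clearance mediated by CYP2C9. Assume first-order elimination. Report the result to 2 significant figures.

0.44

Let x = fm,CYP2C9. Because AUC ∝ 1/CL, relative clearance rose to 1/0.368 = 2.717.
Only the CYP2C9 route changed, so 2.717 = x·4.9 + (1 − x), giving x = 0.44.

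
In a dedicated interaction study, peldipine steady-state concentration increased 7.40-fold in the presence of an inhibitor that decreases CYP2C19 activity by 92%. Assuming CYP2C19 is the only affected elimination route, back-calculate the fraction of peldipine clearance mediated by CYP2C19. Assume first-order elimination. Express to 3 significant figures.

CL'/CL = 1 / 7.40 = 0.1351
0.08·fm + (1 − fm) = 0.1351
fm = (0.1351 − 1) / (0.08 − 1) = 0.940

0.940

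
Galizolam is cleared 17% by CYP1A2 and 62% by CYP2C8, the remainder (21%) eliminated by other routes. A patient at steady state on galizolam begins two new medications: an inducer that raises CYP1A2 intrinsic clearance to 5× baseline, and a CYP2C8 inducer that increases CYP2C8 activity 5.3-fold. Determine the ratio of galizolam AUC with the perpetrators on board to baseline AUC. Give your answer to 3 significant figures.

The CYP1A2 pathway (17% of clearance) increases to 5× activity: 0.17 × 5 = 0.85.
The CYP2C8 pathway (62% of clearance) is boosted to 5.3× activity: 0.62 × 5.3 = 3.286.
Non-CYP routes (21%) are unchanged.
CL_new/CL_old = 0.85 + 3.286 + 0.21 = 4.346.
Net AUC ratio = 1 / 4.346 = 0.230.

0.230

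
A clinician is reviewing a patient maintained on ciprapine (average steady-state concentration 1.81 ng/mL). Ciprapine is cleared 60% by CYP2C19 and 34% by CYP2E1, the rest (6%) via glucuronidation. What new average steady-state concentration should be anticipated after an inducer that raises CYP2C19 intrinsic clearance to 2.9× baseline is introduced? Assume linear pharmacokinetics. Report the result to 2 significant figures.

0.85 ng/mL

CYP2C19: 0.6 × 2.9 = 1.74
CYP2E1: 0.34 (unchanged)
Other: 0.06 (unchanged)
CL_new/CL_old = 1.74 + 0.34 + 0.06 = 2.14.
With dosing unchanged, average steady-state concentration scales as 1/CL: 1.81 / 2.14 = 0.85 ng/mL.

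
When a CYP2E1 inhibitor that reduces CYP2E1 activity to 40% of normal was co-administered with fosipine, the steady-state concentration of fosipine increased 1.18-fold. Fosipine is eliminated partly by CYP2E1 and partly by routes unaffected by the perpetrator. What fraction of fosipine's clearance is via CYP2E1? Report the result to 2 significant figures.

0.25

Write x for the fraction cleared via CYP2E1. The observed steady-state concentration change means clearance fell to 1/1.18 = 0.8475 of baseline.
Only the CYP2E1 route changed, so 0.8475 = x·0.4 + (1 − x), giving x = 0.25.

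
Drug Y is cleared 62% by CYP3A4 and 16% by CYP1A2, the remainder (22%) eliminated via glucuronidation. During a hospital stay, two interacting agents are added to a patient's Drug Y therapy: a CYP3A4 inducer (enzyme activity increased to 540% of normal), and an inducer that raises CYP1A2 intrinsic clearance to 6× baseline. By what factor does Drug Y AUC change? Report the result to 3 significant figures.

0.221

The CYP3A4 pathway (62% of clearance) is boosted to 5.4× activity: 0.62 × 5.4 = 3.348.
The CYP1A2 pathway (16% of clearance) rises to 6× activity: 0.16 × 6 = 0.96.
Non-CYP routes (22%) are unchanged.
Relative clearance = 3.348 + 0.96 + 0.22 = 4.528.
Net AUC ratio = 1 / 4.528 = 0.221.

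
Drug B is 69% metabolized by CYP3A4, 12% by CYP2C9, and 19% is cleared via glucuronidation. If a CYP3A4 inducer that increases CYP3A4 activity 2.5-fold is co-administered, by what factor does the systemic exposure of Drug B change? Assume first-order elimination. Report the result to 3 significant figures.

0.491

The CYP3A4 pathway (69% of clearance) increases to 2.5× activity: 0.69 × 2.5 = 1.725.
CYP2C9 (12%) and the residual 19% are unaffected.
CL_new/CL_old = 1.725 + 0.12 + 0.19 = 2.035.
Systemic exposure ratio = CL_old/CL_new = 1 / 2.035 = 0.491.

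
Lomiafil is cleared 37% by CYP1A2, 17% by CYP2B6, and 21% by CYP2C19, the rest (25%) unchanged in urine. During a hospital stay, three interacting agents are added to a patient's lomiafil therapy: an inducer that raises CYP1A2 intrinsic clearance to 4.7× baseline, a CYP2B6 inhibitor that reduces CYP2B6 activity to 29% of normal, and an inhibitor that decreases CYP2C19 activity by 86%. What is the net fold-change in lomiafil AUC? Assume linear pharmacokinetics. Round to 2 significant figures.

0.48

The CYP1A2 pathway (37% of clearance) increases to 4.7× activity: 0.37 × 4.7 = 1.739.
The CYP2B6 pathway (17% of clearance) is reduced to 0.29× activity: 0.17 × 0.29 = 0.0493.
The CYP2C19 pathway (21% of clearance) is reduced to 0.14× activity: 0.21 × 0.14 = 0.0294.
The remaining 25% of clearance is unaffected.
CL_new/CL_old = 1.739 + 0.0493 + 0.0294 + 0.25 = 2.0677.
Net AUC ratio = 1 / 2.0677 = 0.48.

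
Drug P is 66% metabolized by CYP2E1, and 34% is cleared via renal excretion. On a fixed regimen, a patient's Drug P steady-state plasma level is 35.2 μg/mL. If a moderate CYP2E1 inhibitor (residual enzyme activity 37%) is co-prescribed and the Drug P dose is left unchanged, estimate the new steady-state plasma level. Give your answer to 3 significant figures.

60.3 μg/mL

The CYP2E1 pathway (66% of clearance) falls to 0.37× activity: 0.66 × 0.37 = 0.2442.
Non-CYP routes (34%) are unchanged.
Relative clearance = 0.2442 + 0.34 = 0.5842.
With dosing unchanged, steady-state plasma level scales as 1/CL: 35.2 / 0.5842 = 60.3 μg/mL.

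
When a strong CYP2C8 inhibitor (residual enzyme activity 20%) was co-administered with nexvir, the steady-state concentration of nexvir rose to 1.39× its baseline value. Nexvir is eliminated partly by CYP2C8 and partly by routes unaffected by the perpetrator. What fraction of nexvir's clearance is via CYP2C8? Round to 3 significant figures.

CL'/CL = 1 / 1.39 = 0.7194
0.2·fm + (1 − fm) = 0.7194
fm = (0.7194 − 1) / (0.2 − 1) = 0.351

0.351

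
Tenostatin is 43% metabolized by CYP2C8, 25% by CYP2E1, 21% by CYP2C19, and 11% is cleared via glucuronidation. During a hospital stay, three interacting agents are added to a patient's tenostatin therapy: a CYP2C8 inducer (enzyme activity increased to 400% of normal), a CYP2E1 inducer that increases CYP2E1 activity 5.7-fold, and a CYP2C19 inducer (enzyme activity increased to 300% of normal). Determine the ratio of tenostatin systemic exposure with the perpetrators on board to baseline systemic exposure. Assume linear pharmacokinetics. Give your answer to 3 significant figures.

CYP2C8: 0.43 × 4 = 1.72
CYP2E1: 0.25 × 5.7 = 1.425
CYP2C19: 0.21 × 3 = 0.63
Other: 0.11 (unchanged)
CL_new/CL_old = 1.72 + 1.425 + 0.63 + 0.11 = 3.885.
Systemic exposure ∝ 1/CL: fold-change = 1 / 3.885 = 0.257.

0.257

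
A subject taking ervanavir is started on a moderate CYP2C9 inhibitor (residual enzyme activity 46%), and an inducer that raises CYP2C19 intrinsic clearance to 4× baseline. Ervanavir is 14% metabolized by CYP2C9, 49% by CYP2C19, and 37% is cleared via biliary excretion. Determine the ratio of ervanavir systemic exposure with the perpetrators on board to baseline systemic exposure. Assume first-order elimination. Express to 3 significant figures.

The CYP2C9 pathway (14% of clearance) is reduced to 0.46× activity: 0.14 × 0.46 = 0.0644.
The CYP2C19 pathway (49% of clearance) is boosted to 4× activity: 0.49 × 4 = 1.96.
Non-CYP routes (37%) are unchanged.
CL_new/CL_old = 0.0644 + 1.96 + 0.37 = 2.3944.
Net systemic exposure ratio = 1 / 2.3944 = 0.418.

0.418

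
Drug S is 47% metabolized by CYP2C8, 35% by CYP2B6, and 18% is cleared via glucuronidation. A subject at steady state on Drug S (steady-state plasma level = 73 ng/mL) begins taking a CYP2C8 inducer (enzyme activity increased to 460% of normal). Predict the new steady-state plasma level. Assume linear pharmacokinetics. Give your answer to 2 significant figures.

27 ng/mL

The CYP2C8 pathway (47% of clearance) increases to 4.6× activity: 0.47 × 4.6 = 2.162.
CYP2B6 (35%) and the residual 18% are unaffected.
Relative clearance = 2.162 + 0.35 + 0.18 = 2.692.
With dosing unchanged, steady-state plasma level scales as 1/CL: 73 / 2.692 = 27 ng/mL.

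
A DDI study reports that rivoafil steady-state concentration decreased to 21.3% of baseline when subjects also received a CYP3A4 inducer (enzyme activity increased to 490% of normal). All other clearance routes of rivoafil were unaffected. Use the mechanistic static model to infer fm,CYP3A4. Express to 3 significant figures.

Call the CYP3A4 fraction fm. After the interaction, CL_new/CL_old = fm × 4.9 + (1 − fm).
Steady-state concentration ratio = 1 / (new CL fraction), so new CL fraction = 1 / 0.213 = 4.695.
fm × 4.9 + 1 − fm = 4.695  ⇒  fm × (4.9 − 1) = 3.695  ⇒  fm = 0.947.

0.947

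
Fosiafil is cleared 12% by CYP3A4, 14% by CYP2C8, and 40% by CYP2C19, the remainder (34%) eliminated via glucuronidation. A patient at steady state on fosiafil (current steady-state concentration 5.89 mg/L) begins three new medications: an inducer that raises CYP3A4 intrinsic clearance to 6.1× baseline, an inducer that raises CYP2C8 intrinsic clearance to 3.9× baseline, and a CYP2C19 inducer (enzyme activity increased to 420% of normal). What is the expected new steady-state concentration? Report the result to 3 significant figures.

1.79 mg/L

The CYP3A4 pathway (12% of clearance) rises to 6.1× activity: 0.12 × 6.1 = 0.732.
The CYP2C8 pathway (14% of clearance) is boosted to 3.9× activity: 0.14 × 3.9 = 0.546.
The CYP2C19 pathway (40% of clearance) rises to 4.2× activity: 0.4 × 4.2 = 1.68.
The remaining 34% of clearance is unaffected.
CL_new/CL_old = 0.732 + 0.546 + 1.68 + 0.34 = 3.298.
Steady-state concentration ∝ 1/CL: new value = 5.89 / 3.298 = 1.79 mg/L.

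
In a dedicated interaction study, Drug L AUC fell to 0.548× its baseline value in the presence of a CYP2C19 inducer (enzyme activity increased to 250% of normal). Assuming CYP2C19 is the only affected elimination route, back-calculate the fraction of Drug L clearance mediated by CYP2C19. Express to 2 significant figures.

Let x = fm,CYP2C19. Because AUC ∝ 1/CL, relative clearance rose to 1/0.548 = 1.825.
Setting x·2.5 + (1 − x) = 1.825 and solving: x = (1.825 − 1)/(2.5 − 1) = 0.55.

0.55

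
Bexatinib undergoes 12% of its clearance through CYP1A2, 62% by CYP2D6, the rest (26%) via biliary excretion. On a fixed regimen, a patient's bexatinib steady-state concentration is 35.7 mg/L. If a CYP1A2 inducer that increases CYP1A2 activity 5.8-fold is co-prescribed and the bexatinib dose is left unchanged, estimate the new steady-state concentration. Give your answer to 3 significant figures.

22.7 mg/L

The CYP1A2 pathway (12% of clearance) increases to 5.8× activity: 0.12 × 5.8 = 0.696.
CYP2D6 (62%) and the residual 26% are unaffected.
Relative clearance = 0.696 + 0.62 + 0.26 = 1.576.
Steady-state concentration ∝ 1/CL, so new value = 35.7 / 1.576 = 22.7 mg/L.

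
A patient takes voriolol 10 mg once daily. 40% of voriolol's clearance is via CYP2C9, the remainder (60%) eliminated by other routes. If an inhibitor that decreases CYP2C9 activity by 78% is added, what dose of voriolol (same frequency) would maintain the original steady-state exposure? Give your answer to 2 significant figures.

CYP2C9: 0.4 × 0.22 = 0.088
Other: 0.6 (unchanged)
CL_new/CL_old = 0.088 + 0.6 = 0.688.
Exposure is unchanged when dose changes in proportion to clearance. New dose = 10 mg × 0.688 = 6.9 mg.

6.9 mg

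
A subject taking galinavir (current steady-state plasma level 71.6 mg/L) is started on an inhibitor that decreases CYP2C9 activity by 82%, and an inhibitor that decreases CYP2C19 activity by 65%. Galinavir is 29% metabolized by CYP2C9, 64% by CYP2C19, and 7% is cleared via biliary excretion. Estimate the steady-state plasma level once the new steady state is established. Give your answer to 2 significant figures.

2.1 × 10² mg/L

The CYP2C9 pathway (29% of clearance) falls to 0.18× activity: 0.29 × 0.18 = 0.0522.
The CYP2C19 pathway (64% of clearance) drops to 0.35× activity: 0.64 × 0.35 = 0.224.
Non-CYP routes (7%) are unchanged.
New clearance relative to baseline: 0.0522 + 0.224 + 0.07 = 0.3462.
Dividing the baseline by the relative clearance: 71.6 / 0.3462 = 2.1 × 10² mg/L.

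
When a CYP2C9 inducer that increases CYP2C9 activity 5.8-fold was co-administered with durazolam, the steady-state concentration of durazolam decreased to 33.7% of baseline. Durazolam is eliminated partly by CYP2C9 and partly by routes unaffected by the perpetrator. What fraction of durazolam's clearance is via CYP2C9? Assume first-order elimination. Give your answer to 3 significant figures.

Write x for the fraction cleared via CYP2C9. The observed steady-state concentration change means clearance rose to 1/0.337 = 2.967 of baseline.
Setting x·5.8 + (1 − x) = 2.967 and solving: x = (2.967 − 1)/(5.8 − 1) = 0.410.

0.410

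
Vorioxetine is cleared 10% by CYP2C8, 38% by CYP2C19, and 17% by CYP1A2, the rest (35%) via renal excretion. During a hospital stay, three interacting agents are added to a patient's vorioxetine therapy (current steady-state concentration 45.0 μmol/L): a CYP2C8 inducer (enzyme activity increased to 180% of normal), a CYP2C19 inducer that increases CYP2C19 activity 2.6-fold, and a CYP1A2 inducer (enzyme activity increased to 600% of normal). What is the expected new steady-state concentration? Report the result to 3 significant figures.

17.7 μmol/L

The CYP2C8 pathway (10% of clearance) is boosted to 1.8× activity: 0.1 × 1.8 = 0.18.
The CYP2C19 pathway (38% of clearance) rises to 2.6× activity: 0.38 × 2.6 = 0.988.
The CYP1A2 pathway (17% of clearance) increases to 6× activity: 0.17 × 6 = 1.02.
The remaining 35% of clearance is unaffected.
Relative clearance = 0.18 + 0.988 + 1.02 + 0.35 = 2.538.
Steady-state concentration ∝ 1/CL: new value = 45.0 / 2.538 = 17.7 μmol/L.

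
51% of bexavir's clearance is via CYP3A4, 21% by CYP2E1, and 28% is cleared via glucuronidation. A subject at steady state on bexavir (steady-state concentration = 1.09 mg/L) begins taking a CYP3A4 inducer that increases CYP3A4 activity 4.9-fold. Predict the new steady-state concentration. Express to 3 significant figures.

The CYP3A4 pathway (51% of clearance) increases to 4.9× activity: 0.51 × 4.9 = 2.499.
CYP2E1 (21%) and the residual 28% are unaffected.
CL_new/CL_old = 2.499 + 0.21 + 0.28 = 2.989.
New steady-state concentration = baseline ÷ relative clearance = 1.09 / 2.989 = 0.365 mg/L.

0.365 mg/L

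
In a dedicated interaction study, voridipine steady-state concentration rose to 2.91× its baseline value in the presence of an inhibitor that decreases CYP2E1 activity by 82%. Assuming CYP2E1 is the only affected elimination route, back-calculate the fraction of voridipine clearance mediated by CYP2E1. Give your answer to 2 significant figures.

Write x for the fraction cleared via CYP2E1. The observed steady-state concentration change means clearance fell to 1/2.91 = 0.3436 of baseline.
Only the CYP2E1 route changed, so 0.3436 = x·0.18 + (1 − x), giving x = 0.80.

0.80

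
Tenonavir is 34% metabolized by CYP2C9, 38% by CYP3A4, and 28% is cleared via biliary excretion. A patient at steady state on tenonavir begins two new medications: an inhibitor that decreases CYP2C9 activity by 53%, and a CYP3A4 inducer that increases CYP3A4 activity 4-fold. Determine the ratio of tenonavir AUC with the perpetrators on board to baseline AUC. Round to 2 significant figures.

0.51

CYP2C9: 0.34 × 0.47 = 0.1598
CYP3A4: 0.38 × 4 = 1.52
Other: 0.28 (unchanged)
Relative clearance = 0.1598 + 1.52 + 0.28 = 1.9598.
AUC ∝ 1/CL: fold-change = 1 / 1.9598 = 0.51.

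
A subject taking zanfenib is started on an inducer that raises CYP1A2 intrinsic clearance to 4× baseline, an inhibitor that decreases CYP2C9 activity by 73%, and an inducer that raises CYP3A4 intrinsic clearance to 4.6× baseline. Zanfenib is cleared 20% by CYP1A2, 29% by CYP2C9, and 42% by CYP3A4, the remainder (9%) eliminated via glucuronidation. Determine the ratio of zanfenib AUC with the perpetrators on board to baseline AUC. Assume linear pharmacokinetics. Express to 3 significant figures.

0.345

CYP1A2: 0.2 × 4 = 0.8
CYP2C9: 0.29 × 0.27 = 0.0783
CYP3A4: 0.42 × 4.6 = 1.932
Other: 0.09 (unchanged)
CL_new/CL_old = 0.8 + 0.0783 + 1.932 + 0.09 = 2.9003.
Because AUC varies inversely with clearance, the combined effect is 1 / 2.9003 = 0.345.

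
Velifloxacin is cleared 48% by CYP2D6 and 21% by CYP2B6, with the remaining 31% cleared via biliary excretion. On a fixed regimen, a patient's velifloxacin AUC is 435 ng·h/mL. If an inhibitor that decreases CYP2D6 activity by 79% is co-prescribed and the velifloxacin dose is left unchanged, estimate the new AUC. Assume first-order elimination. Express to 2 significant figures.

CYP2D6: 0.48 × 0.21 = 0.1008
CYP2B6: 0.21 (unchanged)
Other: 0.31 (unchanged)
New clearance relative to baseline: 0.1008 + 0.21 + 0.31 = 0.6208.
With dosing unchanged, AUC scales as 1/CL: 435 / 0.6208 = 7.0 × 10² ng·h/mL.

7.0 × 10² ng·h/mL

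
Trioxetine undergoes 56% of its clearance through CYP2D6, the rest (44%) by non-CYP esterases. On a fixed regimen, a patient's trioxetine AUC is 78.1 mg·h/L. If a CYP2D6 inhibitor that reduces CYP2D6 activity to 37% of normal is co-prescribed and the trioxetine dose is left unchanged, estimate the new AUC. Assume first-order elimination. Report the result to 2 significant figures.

The CYP2D6 pathway (56% of clearance) is reduced to 0.37× activity: 0.56 × 0.37 = 0.2072.
Non-CYP routes (44%) are unchanged.
New clearance relative to baseline: 0.2072 + 0.44 = 0.6472.
With dosing unchanged, AUC scales as 1/CL: 78.1 / 0.6472 = 1.2 × 10² mg·h/L.

1.2 × 10² mg·h/L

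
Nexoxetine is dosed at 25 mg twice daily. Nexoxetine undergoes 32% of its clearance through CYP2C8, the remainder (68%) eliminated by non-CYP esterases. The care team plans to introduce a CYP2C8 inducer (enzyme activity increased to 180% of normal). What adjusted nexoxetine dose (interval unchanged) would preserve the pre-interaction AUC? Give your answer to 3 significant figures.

CYP2C8: 0.32 × 1.8 = 0.576
Other: 0.68 (unchanged)
CL_new/CL_old = 0.576 + 0.68 = 1.256.
To maintain the same steady-state level, dose must scale with clearance: new dose = 25 × 1.256 = 31.4 mg.

31.4 mg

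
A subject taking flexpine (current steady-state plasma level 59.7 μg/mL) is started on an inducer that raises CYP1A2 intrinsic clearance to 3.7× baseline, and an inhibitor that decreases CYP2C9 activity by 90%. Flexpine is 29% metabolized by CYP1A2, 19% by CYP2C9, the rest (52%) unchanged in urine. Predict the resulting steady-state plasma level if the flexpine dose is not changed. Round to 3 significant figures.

37.0 μg/mL

The CYP1A2 pathway (29% of clearance) is boosted to 3.7× activity: 0.29 × 3.7 = 1.073.
The CYP2C9 pathway (19% of clearance) is reduced to 0.1× activity: 0.19 × 0.1 = 0.019.
The remaining 52% of clearance is unaffected.
CL_new/CL_old = 1.073 + 0.019 + 0.52 = 1.612.
Steady-state plasma level ∝ 1/CL: new value = 59.7 / 1.612 = 37.0 μg/mL.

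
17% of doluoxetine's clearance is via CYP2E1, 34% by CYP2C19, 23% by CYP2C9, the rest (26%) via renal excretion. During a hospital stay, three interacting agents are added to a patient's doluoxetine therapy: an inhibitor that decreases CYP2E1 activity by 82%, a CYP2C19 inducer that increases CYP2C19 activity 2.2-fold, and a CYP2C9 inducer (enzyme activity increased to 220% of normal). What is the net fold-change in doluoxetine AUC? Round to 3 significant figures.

0.647

CYP2E1: 0.17 × 0.18 = 0.0306
CYP2C19: 0.34 × 2.2 = 0.748
CYP2C9: 0.23 × 2.2 = 0.506
Other: 0.26 (unchanged)
CL_new/CL_old = 0.0306 + 0.748 + 0.506 + 0.26 = 1.5446.
AUC ∝ 1/CL: fold-change = 1 / 1.5446 = 0.647.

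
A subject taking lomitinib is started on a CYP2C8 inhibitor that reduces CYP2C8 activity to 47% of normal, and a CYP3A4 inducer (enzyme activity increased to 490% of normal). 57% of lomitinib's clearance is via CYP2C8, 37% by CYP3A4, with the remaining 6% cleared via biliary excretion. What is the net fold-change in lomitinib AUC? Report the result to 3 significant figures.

0.467

The CYP2C8 pathway (57% of clearance) drops to 0.47× activity: 0.57 × 0.47 = 0.2679.
The CYP3A4 pathway (37% of clearance) is boosted to 4.9× activity: 0.37 × 4.9 = 1.813.
The remaining 6% of clearance is unaffected.
CL_new/CL_old = 0.2679 + 1.813 + 0.06 = 2.1409.
Because AUC varies inversely with clearance, the combined effect is 1 / 2.1409 = 0.467.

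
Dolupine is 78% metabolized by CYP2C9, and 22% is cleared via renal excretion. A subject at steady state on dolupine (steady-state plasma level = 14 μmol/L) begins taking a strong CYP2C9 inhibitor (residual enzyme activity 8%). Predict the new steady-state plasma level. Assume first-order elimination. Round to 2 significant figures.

The CYP2C9 pathway (78% of clearance) drops to 0.08× activity: 0.78 × 0.08 = 0.0624.
Non-CYP routes (22%) are unchanged.
New clearance relative to baseline: 0.0624 + 0.22 = 0.2824.
Steady-state plasma level ∝ 1/CL, so new value = 14 / 0.2824 = 50 μmol/L.

50 μmol/L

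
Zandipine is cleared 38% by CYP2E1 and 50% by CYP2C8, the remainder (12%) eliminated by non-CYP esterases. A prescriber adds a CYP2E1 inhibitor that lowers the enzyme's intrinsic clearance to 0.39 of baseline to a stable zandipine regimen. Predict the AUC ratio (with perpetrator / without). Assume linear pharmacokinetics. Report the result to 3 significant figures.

1.30

The CYP2E1 pathway (38% of clearance) is reduced to 0.39× activity: 0.38 × 0.39 = 0.1482.
CYP2C8 (50%) and the residual 12% are unaffected.
New clearance relative to baseline: 0.1482 + 0.5 + 0.12 = 0.7682.
Since AUC ∝ 1/CL, the ratio is 1 / 0.7682 = 1.30.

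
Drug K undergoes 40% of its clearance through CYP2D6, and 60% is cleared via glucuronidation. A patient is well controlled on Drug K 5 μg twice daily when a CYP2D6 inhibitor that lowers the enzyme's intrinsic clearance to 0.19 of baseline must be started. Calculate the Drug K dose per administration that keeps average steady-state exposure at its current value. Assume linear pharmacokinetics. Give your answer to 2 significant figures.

3.4 μg

The CYP2D6 pathway (40% of clearance) drops to 0.19× activity: 0.4 × 0.19 = 0.076.
Non-CYP routes (60%) are unchanged.
Relative clearance = 0.076 + 0.6 = 0.676.
To maintain the same steady-state level, dose must scale with clearance: new dose = 5 × 0.676 = 3.4 μg.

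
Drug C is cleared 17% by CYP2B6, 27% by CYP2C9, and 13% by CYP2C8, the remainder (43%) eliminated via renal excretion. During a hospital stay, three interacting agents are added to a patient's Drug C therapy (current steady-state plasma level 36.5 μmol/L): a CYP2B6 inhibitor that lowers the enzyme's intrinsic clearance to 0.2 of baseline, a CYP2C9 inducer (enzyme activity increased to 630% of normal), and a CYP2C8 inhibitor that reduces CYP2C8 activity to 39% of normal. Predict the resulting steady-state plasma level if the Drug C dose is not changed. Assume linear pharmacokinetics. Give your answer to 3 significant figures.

16.5 μmol/L

The CYP2B6 pathway (17% of clearance) drops to 0.2× activity: 0.17 × 0.2 = 0.034.
The CYP2C9 pathway (27% of clearance) rises to 6.3× activity: 0.27 × 6.3 = 1.701.
The CYP2C8 pathway (13% of clearance) is reduced to 0.39× activity: 0.13 × 0.39 = 0.0507.
The remaining 43% of clearance is unaffected.
Relative clearance = 0.034 + 1.701 + 0.0507 + 0.43 = 2.2157.
Steady-state plasma level ∝ 1/CL: new value = 36.5 / 2.2157 = 16.5 μmol/L.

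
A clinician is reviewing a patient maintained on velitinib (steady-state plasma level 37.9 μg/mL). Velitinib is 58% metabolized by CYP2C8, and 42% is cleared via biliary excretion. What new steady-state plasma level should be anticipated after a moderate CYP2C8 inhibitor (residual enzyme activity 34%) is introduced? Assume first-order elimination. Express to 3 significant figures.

CYP2C8: 0.58 × 0.34 = 0.1972
Other: 0.42 (unchanged)
CL_new/CL_old = 0.1972 + 0.42 = 0.6172.
With dosing unchanged, steady-state plasma level scales as 1/CL: 37.9 / 0.6172 = 61.4 μg/mL.

61.4 μg/mL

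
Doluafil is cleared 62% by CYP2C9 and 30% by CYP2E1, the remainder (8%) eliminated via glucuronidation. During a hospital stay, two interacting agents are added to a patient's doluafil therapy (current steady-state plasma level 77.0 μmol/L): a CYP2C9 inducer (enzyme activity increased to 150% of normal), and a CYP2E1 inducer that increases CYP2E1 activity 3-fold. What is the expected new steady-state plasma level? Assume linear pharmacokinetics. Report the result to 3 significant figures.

The CYP2C9 pathway (62% of clearance) rises to 1.5× activity: 0.62 × 1.5 = 0.93.
The CYP2E1 pathway (30% of clearance) rises to 3× activity: 0.3 × 3 = 0.9.
The remaining 8% of clearance is unaffected.
New clearance relative to baseline: 0.93 + 0.9 + 0.08 = 1.91.
Steady-state plasma level ∝ 1/CL: new value = 77.0 / 1.91 = 40.3 μmol/L.

40.3 μmol/L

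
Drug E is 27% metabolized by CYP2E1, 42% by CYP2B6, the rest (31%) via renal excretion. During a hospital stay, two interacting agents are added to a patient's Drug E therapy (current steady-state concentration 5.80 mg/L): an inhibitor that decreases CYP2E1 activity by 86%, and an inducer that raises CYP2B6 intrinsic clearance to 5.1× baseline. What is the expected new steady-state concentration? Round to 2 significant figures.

2.3 mg/L

The CYP2E1 pathway (27% of clearance) is reduced to 0.14× activity: 0.27 × 0.14 = 0.0378.
The CYP2B6 pathway (42% of clearance) increases to 5.1× activity: 0.42 × 5.1 = 2.142.
Non-CYP routes (31%) are unchanged.
Relative clearance = 0.0378 + 2.142 + 0.31 = 2.4898.
Dividing the baseline by the relative clearance: 5.80 / 2.4898 = 2.3 mg/L.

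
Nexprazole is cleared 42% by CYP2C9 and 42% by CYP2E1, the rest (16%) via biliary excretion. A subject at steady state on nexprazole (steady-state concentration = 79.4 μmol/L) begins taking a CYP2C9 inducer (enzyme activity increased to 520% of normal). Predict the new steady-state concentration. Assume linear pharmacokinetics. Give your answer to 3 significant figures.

The CYP2C9 pathway (42% of clearance) rises to 5.2× activity: 0.42 × 5.2 = 2.184.
CYP2E1 (42%) and the residual 16% are unaffected.
Relative clearance = 2.184 + 0.42 + 0.16 = 2.764.
Steady-state concentration ∝ 1/CL, so new value = 79.4 / 2.764 = 28.7 μmol/L.

28.7 μmol/L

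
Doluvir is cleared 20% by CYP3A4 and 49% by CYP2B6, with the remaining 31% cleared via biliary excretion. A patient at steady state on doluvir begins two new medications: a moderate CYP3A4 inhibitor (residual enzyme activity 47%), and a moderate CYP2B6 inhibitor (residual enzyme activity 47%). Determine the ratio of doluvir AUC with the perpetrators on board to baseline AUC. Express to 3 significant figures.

1.58

CYP3A4: 0.2 × 0.47 = 0.094
CYP2B6: 0.49 × 0.47 = 0.2303
Other: 0.31 (unchanged)
New clearance relative to baseline: 0.094 + 0.2303 + 0.31 = 0.6343.
Because AUC varies inversely with clearance, the combined effect is 1 / 0.6343 = 1.58.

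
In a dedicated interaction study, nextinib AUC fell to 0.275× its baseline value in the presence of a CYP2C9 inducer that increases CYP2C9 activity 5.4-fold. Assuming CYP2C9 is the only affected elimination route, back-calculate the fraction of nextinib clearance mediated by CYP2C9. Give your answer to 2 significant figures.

0.60

Write x for the fraction cleared via CYP2C9. The observed AUC change means clearance rose to 1/0.275 = 3.636 of baseline.
Setting x·5.4 + (1 − x) = 3.636 and solving: x = (3.636 − 1)/(5.4 − 1) = 0.60.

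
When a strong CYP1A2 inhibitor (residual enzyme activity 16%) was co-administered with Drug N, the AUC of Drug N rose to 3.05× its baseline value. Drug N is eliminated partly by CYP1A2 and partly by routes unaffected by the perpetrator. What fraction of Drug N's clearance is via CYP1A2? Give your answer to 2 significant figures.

Write x for the fraction cleared via CYP1A2. The observed AUC change means clearance fell to 1/3.05 = 0.3279 of baseline.
Only the CYP1A2 route changed, so 0.3279 = x·0.16 + (1 − x), giving x = 0.80.

0.80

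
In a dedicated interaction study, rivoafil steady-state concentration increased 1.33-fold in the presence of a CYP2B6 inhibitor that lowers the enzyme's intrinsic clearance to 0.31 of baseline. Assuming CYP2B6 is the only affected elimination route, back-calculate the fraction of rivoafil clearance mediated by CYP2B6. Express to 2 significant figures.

0.36

Let x = fm,CYP2B6. Because steady-state concentration ∝ 1/CL, relative clearance fell to 1/1.33 = 0.7519.
Only the CYP2B6 route changed, so 0.7519 = x·0.31 + (1 − x), giving x = 0.36.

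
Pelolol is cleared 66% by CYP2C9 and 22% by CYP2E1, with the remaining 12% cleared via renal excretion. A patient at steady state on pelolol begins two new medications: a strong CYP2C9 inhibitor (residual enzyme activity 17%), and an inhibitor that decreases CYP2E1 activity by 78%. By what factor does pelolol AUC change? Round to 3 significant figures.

The CYP2C9 pathway (66% of clearance) is reduced to 0.17× activity: 0.66 × 0.17 = 0.1122.
The CYP2E1 pathway (22% of clearance) drops to 0.22× activity: 0.22 × 0.22 = 0.0484.
The remaining 12% of clearance is unaffected.
CL_new/CL_old = 0.1122 + 0.0484 + 0.12 = 0.2806.
Because AUC varies inversely with clearance, the combined effect is 1 / 0.2806 = 3.56.

3.56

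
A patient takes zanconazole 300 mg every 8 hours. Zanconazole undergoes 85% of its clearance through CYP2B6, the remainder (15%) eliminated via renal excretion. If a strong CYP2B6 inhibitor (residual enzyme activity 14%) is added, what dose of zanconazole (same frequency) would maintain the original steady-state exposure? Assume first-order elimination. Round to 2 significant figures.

The CYP2B6 pathway (85% of clearance) is reduced to 0.14× activity: 0.85 × 0.14 = 0.119.
Non-CYP routes (15%) are unchanged.
New clearance relative to baseline: 0.119 + 0.15 = 0.269.
Css,avg = (dose rate)/CL, so holding Css fixed requires dose ∝ CL: 300 × 0.269 = 81 mg.

81 mg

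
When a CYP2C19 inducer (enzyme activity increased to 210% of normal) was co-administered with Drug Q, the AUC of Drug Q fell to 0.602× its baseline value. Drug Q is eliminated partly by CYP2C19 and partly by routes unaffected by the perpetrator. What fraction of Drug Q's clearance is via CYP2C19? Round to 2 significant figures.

0.60

Write x for the fraction cleared via CYP2C19. The observed AUC change means clearance rose to 1/0.602 = 1.661 of baseline.
Only the CYP2C19 route changed, so 1.661 = x·2.1 + (1 − x), giving x = 0.60.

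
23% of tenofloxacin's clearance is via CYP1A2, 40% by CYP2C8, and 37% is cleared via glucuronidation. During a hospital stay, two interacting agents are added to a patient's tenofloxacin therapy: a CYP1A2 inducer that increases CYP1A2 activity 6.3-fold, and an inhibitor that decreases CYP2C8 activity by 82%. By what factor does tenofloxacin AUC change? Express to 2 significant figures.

The CYP1A2 pathway (23% of clearance) is boosted to 6.3× activity: 0.23 × 6.3 = 1.449.
The CYP2C8 pathway (40% of clearance) is reduced to 0.18× activity: 0.4 × 0.18 = 0.072.
The remaining 37% of clearance is unaffected.
New clearance relative to baseline: 1.449 + 0.072 + 0.37 = 1.891.
Because AUC varies inversely with clearance, the combined effect is 1 / 1.891 = 0.53.

0.53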